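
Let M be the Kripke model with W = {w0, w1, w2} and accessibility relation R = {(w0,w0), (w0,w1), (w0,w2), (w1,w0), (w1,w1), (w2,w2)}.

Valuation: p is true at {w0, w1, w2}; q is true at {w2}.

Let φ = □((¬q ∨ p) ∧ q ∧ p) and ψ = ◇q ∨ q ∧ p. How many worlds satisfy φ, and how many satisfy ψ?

For □((¬q ∨ p) ∧ q ∧ p):
w0: successors {w0, w1, w2}; (¬q ∨ p) ∧ q ∧ p there: w0:F, w1:F, w2:T. ✗
w1: successors {w0, w1}; (¬q ∨ p) ∧ q ∧ p there: w0:F, w1:F. ✗
w2: successors {w2}; (¬q ∨ p) ∧ q ∧ p there: w2:T. ✓
— 1 world.
For ◇q ∨ q ∧ p:
w0: ◇q is T, q ∧ p is F. ✓
w1: ◇q is F, q ∧ p is F. ✗
w2: ◇q is T, q ∧ p is T. ✓
— 2 worlds.

1 and 2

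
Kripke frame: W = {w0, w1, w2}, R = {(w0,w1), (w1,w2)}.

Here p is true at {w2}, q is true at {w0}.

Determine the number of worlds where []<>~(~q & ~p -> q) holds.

w0: successors {w1}; <>~(~q & ~p -> q) there: w1:F. ✗
w1: successors {w2}; <>~(~q & ~p -> q) there: w2:F. ✗
w2: no successors, so []<>~(~q & ~p -> q) holds vacuously. ✓
Satisfying worlds: {w2}.

1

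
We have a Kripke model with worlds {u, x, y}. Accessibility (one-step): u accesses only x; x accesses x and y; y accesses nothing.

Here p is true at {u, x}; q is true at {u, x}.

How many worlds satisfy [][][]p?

1

u: successors {x}; [][]p there: x:F. ✗
x: successors {x, y}; [][]p there: x:F, y:T. ✗
y: no successors, so [][][]p holds vacuously. ✓
Satisfying worlds: {y}.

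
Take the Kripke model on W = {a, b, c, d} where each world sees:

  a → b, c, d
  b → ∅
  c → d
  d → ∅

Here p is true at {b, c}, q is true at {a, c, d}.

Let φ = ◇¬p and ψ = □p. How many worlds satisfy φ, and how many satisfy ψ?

For ◇¬p:
a: successors {b, c, d}; ¬p there: b:F, c:F, d:T. ✓
b: no successors, so ◇¬p fails. ✗
c: successors {d}; ¬p there: d:T. ✓
d: no successors, so ◇¬p fails. ✗
— 2 worlds.
For □p:
a: successors {b, c, d}; p there: b:T, c:T, d:F. ✗
b: no successors, so □p holds vacuously. ✓
c: successors {d}; p there: d:F. ✗
d: no successors, so □p holds vacuously. ✓
— 2 worlds.

2 and 2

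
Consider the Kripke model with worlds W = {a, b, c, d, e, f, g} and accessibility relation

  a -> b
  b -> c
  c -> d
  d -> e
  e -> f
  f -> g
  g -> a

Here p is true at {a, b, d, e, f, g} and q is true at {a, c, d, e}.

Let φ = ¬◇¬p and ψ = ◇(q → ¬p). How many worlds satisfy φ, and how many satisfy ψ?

6 and 4

For ¬◇¬p:
a: ◇¬p is F. ✓
b: ◇¬p is T. ✗
c: ◇¬p is F. ✓
d: ◇¬p is F. ✓
e: ◇¬p is F. ✓
f: ◇¬p is F. ✓
g: ◇¬p is F. ✓
— 6 worlds.
For ◇(q → ¬p):
a: successors {b}; q → ¬p there: b:T. ✓
b: successors {c}; q → ¬p there: c:T. ✓
c: successors {d}; q → ¬p there: d:F. ✗
d: successors {e}; q → ¬p there: e:F. ✗
e: successors {f}; q → ¬p there: f:T. ✓
f: successors {g}; q → ¬p there: g:T. ✓
g: successors {a}; q → ¬p there: a:F. ✗
— 4 worlds.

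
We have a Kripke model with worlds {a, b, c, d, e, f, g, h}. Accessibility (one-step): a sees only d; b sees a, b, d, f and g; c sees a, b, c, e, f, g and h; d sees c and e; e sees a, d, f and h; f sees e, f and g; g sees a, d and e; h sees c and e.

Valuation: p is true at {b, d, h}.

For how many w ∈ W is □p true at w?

1

a: successors {d}; p there: d:T. ✓
b: successors {a, b, d, f, g}; p there: a:F, b:T, d:T, f:F, g:F. ✗
c: successors {a, b, c, e, f, g, h}; p there: a:F, b:T, c:F, e:F, f:F, g:F, h:T. ✗
d: successors {c, e}; p there: c:F, e:F. ✗
e: successors {a, d, f, h}; p there: a:F, d:T, f:F, h:T. ✗
f: successors {e, f, g}; p there: e:F, f:F, g:F. ✗
g: successors {a, d, e}; p there: a:F, d:T, e:F. ✗
h: successors {c, e}; p there: c:F, e:F. ✗
Satisfying worlds: {a}.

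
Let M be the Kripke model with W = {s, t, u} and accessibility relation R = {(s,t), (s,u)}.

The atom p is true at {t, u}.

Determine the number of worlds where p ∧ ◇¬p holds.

0

s: p is F, ◇¬p is F. ✗
t: p is T, ◇¬p is F. ✗
u: p is T, ◇¬p is F. ✗
Satisfying worlds: ∅.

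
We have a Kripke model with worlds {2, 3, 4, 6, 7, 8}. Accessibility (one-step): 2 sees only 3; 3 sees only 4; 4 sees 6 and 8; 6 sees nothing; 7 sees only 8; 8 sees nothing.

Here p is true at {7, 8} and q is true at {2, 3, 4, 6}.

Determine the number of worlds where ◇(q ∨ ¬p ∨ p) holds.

4

2: successors {3}; q ∨ ¬p ∨ p there: 3:T. ✓
3: successors {4}; q ∨ ¬p ∨ p there: 4:T. ✓
4: successors {6, 8}; q ∨ ¬p ∨ p there: 6:T, 8:T. ✓
6: no successors, so ◇(q ∨ ¬p ∨ p) fails. ✗
7: successors {8}; q ∨ ¬p ∨ p there: 8:T. ✓
8: no successors, so ◇(q ∨ ¬p ∨ p) fails. ✗
Satisfying worlds: {2, 3, 4, 7}.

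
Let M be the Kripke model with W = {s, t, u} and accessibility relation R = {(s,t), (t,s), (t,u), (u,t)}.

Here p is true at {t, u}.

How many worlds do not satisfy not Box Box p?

1

s: Box Box p is F. ✓
t: Box Box p is T. ✗
u: Box Box p is F. ✓
Satisfying worlds: {s, u}.
So not Box Box p fails at the other 1 world.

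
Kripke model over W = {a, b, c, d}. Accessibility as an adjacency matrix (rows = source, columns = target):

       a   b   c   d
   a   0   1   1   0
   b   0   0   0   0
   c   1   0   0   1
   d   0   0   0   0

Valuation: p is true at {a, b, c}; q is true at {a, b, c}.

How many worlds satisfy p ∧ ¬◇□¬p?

1

a: p is T, ¬◇□¬p is F. ✗
b: p is T, ¬◇□¬p is T. ✓
c: p is T, ¬◇□¬p is F. ✗
d: p is F, ¬◇□¬p is T. ✗
Satisfying worlds: {b}.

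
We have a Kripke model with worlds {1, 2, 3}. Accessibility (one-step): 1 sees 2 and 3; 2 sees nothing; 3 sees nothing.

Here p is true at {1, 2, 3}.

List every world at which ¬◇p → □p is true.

{1, 2, 3}

1: ¬◇p is F, □p is T. ✓
2: ¬◇p is T, □p is T. ✓
3: ¬◇p is T, □p is T. ✓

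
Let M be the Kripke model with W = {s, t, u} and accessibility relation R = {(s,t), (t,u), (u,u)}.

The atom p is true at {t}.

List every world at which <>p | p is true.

s: <>p is T, p is F. ✓
t: <>p is F, p is T. ✓
u: <>p is F, p is F. ✗

{s, t}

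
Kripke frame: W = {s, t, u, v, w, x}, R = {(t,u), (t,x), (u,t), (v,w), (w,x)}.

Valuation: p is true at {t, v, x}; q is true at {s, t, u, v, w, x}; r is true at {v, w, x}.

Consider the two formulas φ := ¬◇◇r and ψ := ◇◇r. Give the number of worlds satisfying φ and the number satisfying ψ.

4 and 2

For ¬◇◇r:
s: ◇◇r is F. ✓
t: ◇◇r is F. ✓
u: ◇◇r is T. ✗
v: ◇◇r is T. ✗
w: ◇◇r is F. ✓
x: ◇◇r is F. ✓
— 4 worlds.
For ◇◇r:
s: no successors, so ◇◇r fails. ✗
t: successors {u, x}; ◇r there: u:F, x:F. ✗
u: successors {t}; ◇r there: t:T. ✓
v: successors {w}; ◇r there: w:T. ✓
w: successors {x}; ◇r there: x:F. ✗
x: no successors, so ◇◇r fails. ✗
— 2 worlds.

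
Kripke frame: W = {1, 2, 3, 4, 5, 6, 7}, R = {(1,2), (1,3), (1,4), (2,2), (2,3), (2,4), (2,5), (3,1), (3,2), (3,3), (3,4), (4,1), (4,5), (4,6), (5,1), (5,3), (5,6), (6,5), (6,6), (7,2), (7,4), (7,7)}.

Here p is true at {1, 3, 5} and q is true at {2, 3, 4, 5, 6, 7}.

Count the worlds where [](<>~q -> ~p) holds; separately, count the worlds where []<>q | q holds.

1 and 7

For [](<>~q -> ~p):
1: successors {2, 3, 4}; <>~q -> ~p there: 2:T, 3:F, 4:T. ✗
2: successors {2, 3, 4, 5}; <>~q -> ~p there: 2:T, 3:F, 4:T, 5:F. ✗
3: successors {1, 2, 3, 4}; <>~q -> ~p there: 1:T, 2:T, 3:F, 4:T. ✗
4: successors {1, 5, 6}; <>~q -> ~p there: 1:T, 5:F, 6:T. ✗
5: successors {1, 3, 6}; <>~q -> ~p there: 1:T, 3:F, 6:T. ✗
6: successors {5, 6}; <>~q -> ~p there: 5:F, 6:T. ✗
7: successors {2, 4, 7}; <>~q -> ~p there: 2:T, 4:T, 7:T. ✓
— 1 world.
For []<>q | q:
1: []<>q is T, q is F. ✓
2: []<>q is T, q is T. ✓
3: []<>q is T, q is T. ✓
4: []<>q is T, q is T. ✓
5: []<>q is T, q is T. ✓
6: []<>q is T, q is T. ✓
7: []<>q is T, q is T. ✓
— 7 worlds.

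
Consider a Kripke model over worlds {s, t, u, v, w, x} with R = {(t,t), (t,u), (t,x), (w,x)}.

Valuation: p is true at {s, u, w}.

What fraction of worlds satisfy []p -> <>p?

1/3

s: []p is T, <>p is F. ✗
t: []p is F, <>p is T. ✓
u: []p is T, <>p is F. ✗
v: []p is T, <>p is F. ✗
w: []p is F, <>p is F. ✓
x: []p is T, <>p is F. ✗
That's 2 of 6 worlds, so 2/6 = 1/3.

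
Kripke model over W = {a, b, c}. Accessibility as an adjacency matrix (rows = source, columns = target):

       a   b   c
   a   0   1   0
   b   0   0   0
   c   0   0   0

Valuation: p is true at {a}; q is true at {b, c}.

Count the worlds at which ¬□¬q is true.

1

a: □¬q is F. ✓
b: □¬q is T. ✗
c: □¬q is T. ✗
Satisfying worlds: {a}.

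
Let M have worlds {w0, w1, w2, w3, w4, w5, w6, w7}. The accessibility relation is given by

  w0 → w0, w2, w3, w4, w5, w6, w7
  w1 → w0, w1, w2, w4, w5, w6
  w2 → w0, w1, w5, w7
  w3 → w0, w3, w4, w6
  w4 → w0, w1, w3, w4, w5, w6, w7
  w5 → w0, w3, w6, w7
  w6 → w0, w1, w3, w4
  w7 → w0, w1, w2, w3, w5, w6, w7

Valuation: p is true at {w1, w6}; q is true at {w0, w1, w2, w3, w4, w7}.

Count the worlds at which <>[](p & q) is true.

w0: successors {w0, w2, w3, w4, w5, w6, w7}; [](p & q) there: w0:F, w2:F, w3:F, w4:F, w5:F, w6:F, w7:F. ✗
w1: successors {w0, w1, w2, w4, w5, w6}; [](p & q) there: w0:F, w1:F, w2:F, w4:F, w5:F, w6:F. ✗
w2: successors {w0, w1, w5, w7}; [](p & q) there: w0:F, w1:F, w5:F, w7:F. ✗
w3: successors {w0, w3, w4, w6}; [](p & q) there: w0:F, w3:F, w4:F, w6:F. ✗
w4: successors {w0, w1, w3, w4, w5, w6, w7}; [](p & q) there: w0:F, w1:F, w3:F, w4:F, w5:F, w6:F, w7:F. ✗
w5: successors {w0, w3, w6, w7}; [](p & q) there: w0:F, w3:F, w6:F, w7:F. ✗
w6: successors {w0, w1, w3, w4}; [](p & q) there: w0:F, w1:F, w3:F, w4:F. ✗
w7: successors {w0, w1, w2, w3, w5, w6, w7}; [](p & q) there: w0:F, w1:F, w2:F, w3:F, w5:F, w6:F, w7:F. ✗
Satisfying worlds: ∅.

0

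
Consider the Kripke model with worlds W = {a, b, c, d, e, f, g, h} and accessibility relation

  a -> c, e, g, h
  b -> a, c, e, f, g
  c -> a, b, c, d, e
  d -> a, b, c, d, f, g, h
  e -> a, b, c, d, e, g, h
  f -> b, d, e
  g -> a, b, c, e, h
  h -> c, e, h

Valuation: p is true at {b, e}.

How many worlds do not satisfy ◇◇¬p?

0

a: successors {c, e, g, h}; ◇¬p there: c:T, e:T, g:T, h:T. ✓
b: successors {a, c, e, f, g}; ◇¬p there: a:T, c:T, e:T, f:T, g:T. ✓
c: successors {a, b, c, d, e}; ◇¬p there: a:T, b:T, c:T, d:T, e:T. ✓
d: successors {a, b, c, d, f, g, h}; ◇¬p there: a:T, b:T, c:T, d:T, f:T, g:T, h:T. ✓
e: successors {a, b, c, d, e, g, h}; ◇¬p there: a:T, b:T, c:T, d:T, e:T, g:T, h:T. ✓
f: successors {b, d, e}; ◇¬p there: b:T, d:T, e:T. ✓
g: successors {a, b, c, e, h}; ◇¬p there: a:T, b:T, c:T, e:T, h:T. ✓
h: successors {c, e, h}; ◇¬p there: c:T, e:T, h:T. ✓
Satisfying worlds: {a, b, c, d, e, f, g, h}.
So ◇◇¬p fails at the other 0 worlds.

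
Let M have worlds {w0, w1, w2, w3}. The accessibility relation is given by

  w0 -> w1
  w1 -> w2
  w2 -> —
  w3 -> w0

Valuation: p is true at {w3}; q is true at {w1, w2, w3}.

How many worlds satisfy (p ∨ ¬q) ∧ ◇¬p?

2

w0: p ∨ ¬q is T, ◇¬p is T. ✓
w1: p ∨ ¬q is F, ◇¬p is T. ✗
w2: p ∨ ¬q is F, ◇¬p is F. ✗
w3: p ∨ ¬q is T, ◇¬p is T. ✓
Satisfying worlds: {w0, w3}.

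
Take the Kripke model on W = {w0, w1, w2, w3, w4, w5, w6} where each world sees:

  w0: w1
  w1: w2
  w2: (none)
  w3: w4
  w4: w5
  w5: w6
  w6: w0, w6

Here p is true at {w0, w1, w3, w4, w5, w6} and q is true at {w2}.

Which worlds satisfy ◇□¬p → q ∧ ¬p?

w0: ◇□¬p is T, q ∧ ¬p is F. ✗
w1: ◇□¬p is T, q ∧ ¬p is F. ✗
w2: ◇□¬p is F, q ∧ ¬p is T. ✓
w3: ◇□¬p is F, q ∧ ¬p is F. ✓
w4: ◇□¬p is F, q ∧ ¬p is F. ✓
w5: ◇□¬p is F, q ∧ ¬p is F. ✓
w6: ◇□¬p is F, q ∧ ¬p is F. ✓

{w2, w3, w4, w5, w6}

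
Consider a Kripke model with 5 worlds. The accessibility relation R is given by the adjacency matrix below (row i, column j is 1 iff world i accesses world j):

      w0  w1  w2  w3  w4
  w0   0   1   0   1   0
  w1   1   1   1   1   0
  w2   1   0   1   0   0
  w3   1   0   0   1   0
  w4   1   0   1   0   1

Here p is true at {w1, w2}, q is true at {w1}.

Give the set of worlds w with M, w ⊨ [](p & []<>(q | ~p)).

∅

w0: successors {w1, w3}; p & []<>(q | ~p) there: w1:T, w3:F. ✗
w1: successors {w0, w1, w2, w3}; p & []<>(q | ~p) there: w0:F, w1:T, w2:T, w3:F. ✗
w2: successors {w0, w2}; p & []<>(q | ~p) there: w0:F, w2:T. ✗
w3: successors {w0, w3}; p & []<>(q | ~p) there: w0:F, w3:F. ✗
w4: successors {w0, w2, w4}; p & []<>(q | ~p) there: w0:F, w2:T, w4:F. ✗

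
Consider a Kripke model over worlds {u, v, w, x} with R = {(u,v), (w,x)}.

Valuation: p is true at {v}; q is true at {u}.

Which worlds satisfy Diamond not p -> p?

{u, v, x}

u: Diamond not p is F, p is F. ✓
v: Diamond not p is F, p is T. ✓
w: Diamond not p is T, p is F. ✗
x: Diamond not p is F, p is F. ✓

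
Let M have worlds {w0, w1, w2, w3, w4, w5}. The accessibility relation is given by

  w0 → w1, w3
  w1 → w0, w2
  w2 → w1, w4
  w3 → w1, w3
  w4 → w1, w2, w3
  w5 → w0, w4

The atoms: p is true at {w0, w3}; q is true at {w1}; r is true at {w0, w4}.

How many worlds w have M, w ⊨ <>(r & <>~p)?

w0: successors {w1, w3}; r & <>~p there: w1:F, w3:F. ✗
w1: successors {w0, w2}; r & <>~p there: w0:T, w2:F. ✓
w2: successors {w1, w4}; r & <>~p there: w1:F, w4:T. ✓
w3: successors {w1, w3}; r & <>~p there: w1:F, w3:F. ✗
w4: successors {w1, w2, w3}; r & <>~p there: w1:F, w2:F, w3:F. ✗
w5: successors {w0, w4}; r & <>~p there: w0:T, w4:T. ✓
Satisfying worlds: {w1, w2, w5}.

3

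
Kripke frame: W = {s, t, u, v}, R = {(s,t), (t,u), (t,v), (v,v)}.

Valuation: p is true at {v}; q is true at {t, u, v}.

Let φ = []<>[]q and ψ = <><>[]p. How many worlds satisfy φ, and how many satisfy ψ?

3 and 3

For []<>[]q:
s: successors {t}; <>[]q there: t:T. ✓
t: successors {u, v}; <>[]q there: u:F, v:T. ✗
u: no successors, so []<>[]q holds vacuously. ✓
v: successors {v}; <>[]q there: v:T. ✓
— 3 worlds.
For <><>[]p:
s: successors {t}; <>[]p there: t:T. ✓
t: successors {u, v}; <>[]p there: u:F, v:T. ✓
u: no successors, so <><>[]p fails. ✗
v: successors {v}; <>[]p there: v:T. ✓
— 3 worlds.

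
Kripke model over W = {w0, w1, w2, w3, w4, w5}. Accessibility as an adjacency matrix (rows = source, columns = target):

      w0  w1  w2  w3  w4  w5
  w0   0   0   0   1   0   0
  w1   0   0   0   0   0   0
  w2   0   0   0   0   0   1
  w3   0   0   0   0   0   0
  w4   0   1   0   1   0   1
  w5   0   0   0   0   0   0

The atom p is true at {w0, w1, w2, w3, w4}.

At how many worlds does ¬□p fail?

w0: □p is T. ✗
w1: □p is T. ✗
w2: □p is F. ✓
w3: □p is T. ✗
w4: □p is F. ✓
w5: □p is T. ✗
Satisfying worlds: {w2, w4}.
So ¬□p fails at the other 4 worlds.

4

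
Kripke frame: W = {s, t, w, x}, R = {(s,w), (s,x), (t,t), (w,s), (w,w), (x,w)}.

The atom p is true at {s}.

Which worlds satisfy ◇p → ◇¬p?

s: ◇p is F, ◇¬p is T. ✓
t: ◇p is F, ◇¬p is T. ✓
w: ◇p is T, ◇¬p is T. ✓
x: ◇p is F, ◇¬p is T. ✓

{s, t, w, x}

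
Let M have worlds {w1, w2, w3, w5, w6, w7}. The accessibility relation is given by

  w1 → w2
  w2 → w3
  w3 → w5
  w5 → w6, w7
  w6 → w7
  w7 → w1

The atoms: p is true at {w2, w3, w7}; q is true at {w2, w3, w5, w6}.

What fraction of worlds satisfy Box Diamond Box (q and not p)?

w1: successors {w2}; Diamond Box (q and not p) there: w2:T. ✓
w2: successors {w3}; Diamond Box (q and not p) there: w3:F. ✗
w3: successors {w5}; Diamond Box (q and not p) there: w5:F. ✗
w5: successors {w6, w7}; Diamond Box (q and not p) there: w6:F, w7:F. ✗
w6: successors {w7}; Diamond Box (q and not p) there: w7:F. ✗
w7: successors {w1}; Diamond Box (q and not p) there: w1:F. ✗
That's 1 of 6 worlds, so 1/6.

1/6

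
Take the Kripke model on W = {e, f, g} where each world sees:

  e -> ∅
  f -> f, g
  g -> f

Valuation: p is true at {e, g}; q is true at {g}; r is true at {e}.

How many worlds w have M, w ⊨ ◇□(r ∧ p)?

e: no successors, so ◇□(r ∧ p) fails. ✗
f: successors {f, g}; □(r ∧ p) there: f:F, g:F. ✗
g: successors {f}; □(r ∧ p) there: f:F. ✗
Satisfying worlds: ∅.

0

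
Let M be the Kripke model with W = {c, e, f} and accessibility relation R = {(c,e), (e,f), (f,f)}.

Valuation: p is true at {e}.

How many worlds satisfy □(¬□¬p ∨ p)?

c: successors {e}; ¬□¬p ∨ p there: e:T. ✓
e: successors {f}; ¬□¬p ∨ p there: f:F. ✗
f: successors {f}; ¬□¬p ∨ p there: f:F. ✗
Satisfying worlds: {c}.

1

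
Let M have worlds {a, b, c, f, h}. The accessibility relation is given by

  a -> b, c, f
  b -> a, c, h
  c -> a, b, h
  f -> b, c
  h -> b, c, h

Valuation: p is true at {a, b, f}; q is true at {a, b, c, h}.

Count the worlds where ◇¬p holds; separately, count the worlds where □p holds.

For ◇¬p:
a: successors {b, c, f}; ¬p there: b:F, c:T, f:F. ✓
b: successors {a, c, h}; ¬p there: a:F, c:T, h:T. ✓
c: successors {a, b, h}; ¬p there: a:F, b:F, h:T. ✓
f: successors {b, c}; ¬p there: b:F, c:T. ✓
h: successors {b, c, h}; ¬p there: b:F, c:T, h:T. ✓
— 5 worlds.
For □p:
a: successors {b, c, f}; p there: b:T, c:F, f:T. ✗
b: successors {a, c, h}; p there: a:T, c:F, h:F. ✗
c: successors {a, b, h}; p there: a:T, b:T, h:F. ✗
f: successors {b, c}; p there: b:T, c:F. ✗
h: successors {b, c, h}; p there: b:T, c:F, h:F. ✗
— 0 worlds.

5 and 0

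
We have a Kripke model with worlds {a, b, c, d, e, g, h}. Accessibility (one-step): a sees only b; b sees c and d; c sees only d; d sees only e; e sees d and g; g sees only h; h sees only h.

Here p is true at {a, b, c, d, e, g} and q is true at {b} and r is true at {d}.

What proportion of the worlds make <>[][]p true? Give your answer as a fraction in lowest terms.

4/7

a: successors {b}; [][]p there: b:T. ✓
b: successors {c, d}; [][]p there: c:T, d:T. ✓
c: successors {d}; [][]p there: d:T. ✓
d: successors {e}; [][]p there: e:F. ✗
e: successors {d, g}; [][]p there: d:T, g:F. ✓
g: successors {h}; [][]p there: h:F. ✗
h: successors {h}; [][]p there: h:F. ✗
That's 4 of 7 worlds, so 4/7.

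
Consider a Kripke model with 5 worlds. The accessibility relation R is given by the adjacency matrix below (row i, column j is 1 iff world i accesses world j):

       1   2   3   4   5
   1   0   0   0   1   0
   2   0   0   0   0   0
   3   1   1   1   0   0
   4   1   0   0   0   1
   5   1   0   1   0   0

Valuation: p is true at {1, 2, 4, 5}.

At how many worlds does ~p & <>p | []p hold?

1: ~p & <>p is F, []p is T. ✓
2: ~p & <>p is F, []p is T. ✓
3: ~p & <>p is T, []p is F. ✓
4: ~p & <>p is F, []p is T. ✓
5: ~p & <>p is F, []p is F. ✗
Satisfying worlds: {1, 2, 3, 4}.

4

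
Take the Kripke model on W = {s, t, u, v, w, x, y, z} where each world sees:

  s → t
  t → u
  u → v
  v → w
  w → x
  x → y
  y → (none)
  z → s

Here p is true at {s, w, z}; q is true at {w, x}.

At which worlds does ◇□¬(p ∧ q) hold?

s: successors {t}; □¬(p ∧ q) there: t:T. ✓
t: successors {u}; □¬(p ∧ q) there: u:T. ✓
u: successors {v}; □¬(p ∧ q) there: v:F. ✗
v: successors {w}; □¬(p ∧ q) there: w:T. ✓
w: successors {x}; □¬(p ∧ q) there: x:T. ✓
x: successors {y}; □¬(p ∧ q) there: y:T. ✓
y: no successors, so ◇□¬(p ∧ q) fails. ✗
z: successors {s}; □¬(p ∧ q) there: s:T. ✓

{s, t, v, w, x, z}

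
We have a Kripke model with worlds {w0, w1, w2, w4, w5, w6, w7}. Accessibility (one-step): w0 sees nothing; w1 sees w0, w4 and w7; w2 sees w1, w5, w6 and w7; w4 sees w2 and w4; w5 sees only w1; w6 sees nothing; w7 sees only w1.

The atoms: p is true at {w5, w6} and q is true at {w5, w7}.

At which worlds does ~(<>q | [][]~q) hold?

{w4, w5, w7}

w0: <>q | [][]~q is T. ✗
w1: <>q | [][]~q is T. ✗
w2: <>q | [][]~q is T. ✗
w4: <>q | [][]~q is F. ✓
w5: <>q | [][]~q is F. ✓
w6: <>q | [][]~q is T. ✗
w7: <>q | [][]~q is F. ✓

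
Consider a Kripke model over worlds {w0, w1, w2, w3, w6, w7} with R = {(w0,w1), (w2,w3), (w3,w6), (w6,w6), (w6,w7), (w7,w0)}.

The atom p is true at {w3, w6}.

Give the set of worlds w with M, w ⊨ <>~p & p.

w0: <>~p is T, p is F. ✗
w1: <>~p is F, p is F. ✗
w2: <>~p is F, p is F. ✗
w3: <>~p is F, p is T. ✗
w6: <>~p is T, p is T. ✓
w7: <>~p is T, p is F. ✗

{w6}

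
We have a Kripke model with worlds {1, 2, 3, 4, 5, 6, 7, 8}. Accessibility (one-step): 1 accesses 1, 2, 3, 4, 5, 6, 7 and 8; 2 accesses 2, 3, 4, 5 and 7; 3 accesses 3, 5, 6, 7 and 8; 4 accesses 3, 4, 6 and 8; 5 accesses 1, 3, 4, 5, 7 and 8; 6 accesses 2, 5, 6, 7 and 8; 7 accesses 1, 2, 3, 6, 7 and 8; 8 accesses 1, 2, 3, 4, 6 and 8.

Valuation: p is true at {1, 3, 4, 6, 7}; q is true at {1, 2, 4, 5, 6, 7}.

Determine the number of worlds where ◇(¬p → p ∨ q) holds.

1: successors {1, 2, 3, 4, 5, 6, 7, 8}; ¬p → p ∨ q there: 1:T, 2:T, 3:T, 4:T, 5:T, 6:T, 7:T, 8:F. ✓
2: successors {2, 3, 4, 5, 7}; ¬p → p ∨ q there: 2:T, 3:T, 4:T, 5:T, 7:T. ✓
3: successors {3, 5, 6, 7, 8}; ¬p → p ∨ q there: 3:T, 5:T, 6:T, 7:T, 8:F. ✓
4: successors {3, 4, 6, 8}; ¬p → p ∨ q there: 3:T, 4:T, 6:T, 8:F. ✓
5: successors {1, 3, 4, 5, 7, 8}; ¬p → p ∨ q there: 1:T, 3:T, 4:T, 5:T, 7:T, 8:F. ✓
6: successors {2, 5, 6, 7, 8}; ¬p → p ∨ q there: 2:T, 5:T, 6:T, 7:T, 8:F. ✓
7: successors {1, 2, 3, 6, 7, 8}; ¬p → p ∨ q there: 1:T, 2:T, 3:T, 6:T, 7:T, 8:F. ✓
8: successors {1, 2, 3, 4, 6, 8}; ¬p → p ∨ q there: 1:T, 2:T, 3:T, 4:T, 6:T, 8:F. ✓
Satisfying worlds: {1, 2, 3, 4, 5, 6, 7, 8}.

8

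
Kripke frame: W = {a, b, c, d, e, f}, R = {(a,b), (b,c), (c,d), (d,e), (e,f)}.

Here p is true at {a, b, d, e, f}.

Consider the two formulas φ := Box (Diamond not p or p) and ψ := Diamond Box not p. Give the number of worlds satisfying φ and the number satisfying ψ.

For Box (Diamond not p or p):
a: successors {b}; Diamond not p or p there: b:T. ✓
b: successors {c}; Diamond not p or p there: c:F. ✗
c: successors {d}; Diamond not p or p there: d:T. ✓
d: successors {e}; Diamond not p or p there: e:T. ✓
e: successors {f}; Diamond not p or p there: f:T. ✓
f: no successors, so Box (Diamond not p or p) holds vacuously. ✓
— 5 worlds.
For Diamond Box not p:
a: successors {b}; Box not p there: b:T. ✓
b: successors {c}; Box not p there: c:F. ✗
c: successors {d}; Box not p there: d:F. ✗
d: successors {e}; Box not p there: e:F. ✗
e: successors {f}; Box not p there: f:T. ✓
f: no successors, so Diamond Box not p fails. ✗
— 2 worlds.

5 and 2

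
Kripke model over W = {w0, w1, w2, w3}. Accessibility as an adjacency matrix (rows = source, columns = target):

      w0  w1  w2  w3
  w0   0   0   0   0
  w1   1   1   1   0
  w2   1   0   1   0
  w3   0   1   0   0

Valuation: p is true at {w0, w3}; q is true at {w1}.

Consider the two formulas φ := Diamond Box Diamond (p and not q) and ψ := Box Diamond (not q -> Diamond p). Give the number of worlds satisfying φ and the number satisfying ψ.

For Diamond Box Diamond (p and not q):
w0: no successors, so Diamond Box Diamond (p and not q) fails. ✗
w1: successors {w0, w1, w2}; Box Diamond (p and not q) there: w0:T, w1:F, w2:F. ✓
w2: successors {w0, w2}; Box Diamond (p and not q) there: w0:T, w2:F. ✓
w3: successors {w1}; Box Diamond (p and not q) there: w1:F. ✗
— 2 worlds.
For Box Diamond (not q -> Diamond p):
w0: no successors, so Box Diamond (not q -> Diamond p) holds vacuously. ✓
w1: successors {w0, w1, w2}; Diamond (not q -> Diamond p) there: w0:F, w1:T, w2:T. ✗
w2: successors {w0, w2}; Diamond (not q -> Diamond p) there: w0:F, w2:T. ✗
w3: successors {w1}; Diamond (not q -> Diamond p) there: w1:T. ✓
— 2 worlds.

2 and 2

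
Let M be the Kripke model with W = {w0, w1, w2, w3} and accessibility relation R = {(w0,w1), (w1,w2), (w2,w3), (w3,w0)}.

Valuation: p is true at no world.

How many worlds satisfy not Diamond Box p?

4

w0: Diamond Box p is F. ✓
w1: Diamond Box p is F. ✓
w2: Diamond Box p is F. ✓
w3: Diamond Box p is F. ✓
Satisfying worlds: {w0, w1, w2, w3}.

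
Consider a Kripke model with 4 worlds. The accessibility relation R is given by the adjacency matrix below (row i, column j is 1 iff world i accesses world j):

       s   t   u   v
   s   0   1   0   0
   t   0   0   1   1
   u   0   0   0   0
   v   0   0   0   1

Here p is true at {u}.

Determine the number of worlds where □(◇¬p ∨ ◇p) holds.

s: successors {t}; ◇¬p ∨ ◇p there: t:T. ✓
t: successors {u, v}; ◇¬p ∨ ◇p there: u:F, v:T. ✗
u: no successors, so □(◇¬p ∨ ◇p) holds vacuously. ✓
v: successors {v}; ◇¬p ∨ ◇p there: v:T. ✓
Satisfying worlds: {s, u, v}.

3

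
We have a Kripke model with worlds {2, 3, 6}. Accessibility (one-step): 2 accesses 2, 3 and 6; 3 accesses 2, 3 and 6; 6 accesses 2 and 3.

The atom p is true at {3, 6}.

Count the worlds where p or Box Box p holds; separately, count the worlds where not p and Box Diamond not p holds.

2 and 1

For p or Box Box p:
2: p is F, Box Box p is F. ✗
3: p is T, Box Box p is F. ✓
6: p is T, Box Box p is F. ✓
— 2 worlds.
For not p and Box Diamond not p:
2: not p is T, Box Diamond not p is T. ✓
3: not p is F, Box Diamond not p is T. ✗
6: not p is F, Box Diamond not p is T. ✗
— 1 world.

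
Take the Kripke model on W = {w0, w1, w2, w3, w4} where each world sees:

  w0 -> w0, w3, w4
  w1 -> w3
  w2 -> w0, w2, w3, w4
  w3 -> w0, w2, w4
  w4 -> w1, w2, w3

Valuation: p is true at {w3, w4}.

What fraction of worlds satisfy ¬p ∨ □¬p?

3/5

w0: ¬p is T, □¬p is F. ✓
w1: ¬p is T, □¬p is F. ✓
w2: ¬p is T, □¬p is F. ✓
w3: ¬p is F, □¬p is F. ✗
w4: ¬p is F, □¬p is F. ✗
That's 3 of 5 worlds, so 3/5.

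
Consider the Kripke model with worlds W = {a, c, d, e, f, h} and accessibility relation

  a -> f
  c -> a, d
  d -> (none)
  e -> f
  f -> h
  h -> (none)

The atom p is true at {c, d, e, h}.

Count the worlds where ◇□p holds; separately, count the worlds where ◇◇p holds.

For ◇□p:
a: successors {f}; □p there: f:T. ✓
c: successors {a, d}; □p there: a:F, d:T. ✓
d: no successors, so ◇□p fails. ✗
e: successors {f}; □p there: f:T. ✓
f: successors {h}; □p there: h:T. ✓
h: no successors, so ◇□p fails. ✗
— 4 worlds.
For ◇◇p:
a: successors {f}; ◇p there: f:T. ✓
c: successors {a, d}; ◇p there: a:F, d:F. ✗
d: no successors, so ◇◇p fails. ✗
e: successors {f}; ◇p there: f:T. ✓
f: successors {h}; ◇p there: h:F. ✗
h: no successors, so ◇◇p fails. ✗
— 2 worlds.

4 and 2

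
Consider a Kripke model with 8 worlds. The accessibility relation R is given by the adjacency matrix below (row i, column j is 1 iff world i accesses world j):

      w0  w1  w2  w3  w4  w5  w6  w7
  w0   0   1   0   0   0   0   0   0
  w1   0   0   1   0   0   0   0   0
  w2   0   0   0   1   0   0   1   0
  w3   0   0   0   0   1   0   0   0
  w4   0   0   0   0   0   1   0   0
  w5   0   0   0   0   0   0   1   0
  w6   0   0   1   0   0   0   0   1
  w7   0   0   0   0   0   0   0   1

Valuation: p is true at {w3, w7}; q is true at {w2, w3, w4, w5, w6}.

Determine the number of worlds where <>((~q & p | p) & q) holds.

1

w0: successors {w1}; (~q & p | p) & q there: w1:F. ✗
w1: successors {w2}; (~q & p | p) & q there: w2:F. ✗
w2: successors {w3, w6}; (~q & p | p) & q there: w3:T, w6:F. ✓
w3: successors {w4}; (~q & p | p) & q there: w4:F. ✗
w4: successors {w5}; (~q & p | p) & q there: w5:F. ✗
w5: successors {w6}; (~q & p | p) & q there: w6:F. ✗
w6: successors {w2, w7}; (~q & p | p) & q there: w2:F, w7:F. ✗
w7: successors {w7}; (~q & p | p) & q there: w7:F. ✗
Satisfying worlds: {w2}.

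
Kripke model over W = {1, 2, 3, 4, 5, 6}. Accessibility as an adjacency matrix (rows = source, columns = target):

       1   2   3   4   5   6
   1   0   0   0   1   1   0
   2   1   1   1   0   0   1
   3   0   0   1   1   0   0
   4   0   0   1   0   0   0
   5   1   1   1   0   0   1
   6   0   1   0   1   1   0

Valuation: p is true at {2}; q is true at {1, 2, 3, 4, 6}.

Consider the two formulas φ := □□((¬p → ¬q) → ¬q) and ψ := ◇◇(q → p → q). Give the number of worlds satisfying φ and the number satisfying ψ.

2 and 6

For □□((¬p → ¬q) → ¬q):
1: successors {4, 5}; □((¬p → ¬q) → ¬q) there: 4:T, 5:F. ✗
2: successors {1, 2, 3, 6}; □((¬p → ¬q) → ¬q) there: 1:T, 2:F, 3:T, 6:F. ✗
3: successors {3, 4}; □((¬p → ¬q) → ¬q) there: 3:T, 4:T. ✓
4: successors {3}; □((¬p → ¬q) → ¬q) there: 3:T. ✓
5: successors {1, 2, 3, 6}; □((¬p → ¬q) → ¬q) there: 1:T, 2:F, 3:T, 6:F. ✗
6: successors {2, 4, 5}; □((¬p → ¬q) → ¬q) there: 2:F, 4:T, 5:F. ✗
— 2 worlds.
For ◇◇(q → p → q):
1: successors {4, 5}; ◇(q → p → q) there: 4:T, 5:T. ✓
2: successors {1, 2, 3, 6}; ◇(q → p → q) there: 1:T, 2:T, 3:T, 6:T. ✓
3: successors {3, 4}; ◇(q → p → q) there: 3:T, 4:T. ✓
4: successors {3}; ◇(q → p → q) there: 3:T. ✓
5: successors {1, 2, 3, 6}; ◇(q → p → q) there: 1:T, 2:T, 3:T, 6:T. ✓
6: successors {2, 4, 5}; ◇(q → p → q) there: 2:T, 4:T, 5:T. ✓
— 6 worlds.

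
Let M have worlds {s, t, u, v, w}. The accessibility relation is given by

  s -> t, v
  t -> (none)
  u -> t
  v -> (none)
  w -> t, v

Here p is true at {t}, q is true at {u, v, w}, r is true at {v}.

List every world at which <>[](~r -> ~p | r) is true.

s: successors {t, v}; [](~r -> ~p | r) there: t:T, v:T. ✓
t: no successors, so <>[](~r -> ~p | r) fails. ✗
u: successors {t}; [](~r -> ~p | r) there: t:T. ✓
v: no successors, so <>[](~r -> ~p | r) fails. ✗
w: successors {t, v}; [](~r -> ~p | r) there: t:T, v:T. ✓

{s, u, w}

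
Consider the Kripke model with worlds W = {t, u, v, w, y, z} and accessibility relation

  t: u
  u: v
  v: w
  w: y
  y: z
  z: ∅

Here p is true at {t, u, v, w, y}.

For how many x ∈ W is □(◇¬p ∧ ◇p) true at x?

1

t: successors {u}; ◇¬p ∧ ◇p there: u:F. ✗
u: successors {v}; ◇¬p ∧ ◇p there: v:F. ✗
v: successors {w}; ◇¬p ∧ ◇p there: w:F. ✗
w: successors {y}; ◇¬p ∧ ◇p there: y:F. ✗
y: successors {z}; ◇¬p ∧ ◇p there: z:F. ✗
z: no successors, so □(◇¬p ∧ ◇p) holds vacuously. ✓
Satisfying worlds: {z}.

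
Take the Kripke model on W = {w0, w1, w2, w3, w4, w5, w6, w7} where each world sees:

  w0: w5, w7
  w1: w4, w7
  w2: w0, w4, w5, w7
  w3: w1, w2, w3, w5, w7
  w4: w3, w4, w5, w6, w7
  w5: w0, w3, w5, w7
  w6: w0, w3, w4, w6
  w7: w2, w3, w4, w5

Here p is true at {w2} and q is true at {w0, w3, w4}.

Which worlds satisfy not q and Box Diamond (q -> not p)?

{w1, w2, w5, w6, w7}

w0: not q is F, Box Diamond (q -> not p) is T. ✗
w1: not q is T, Box Diamond (q -> not p) is T. ✓
w2: not q is T, Box Diamond (q -> not p) is T. ✓
w3: not q is F, Box Diamond (q -> not p) is T. ✗
w4: not q is F, Box Diamond (q -> not p) is T. ✗
w5: not q is T, Box Diamond (q -> not p) is T. ✓
w6: not q is T, Box Diamond (q -> not p) is T. ✓
w7: not q is T, Box Diamond (q -> not p) is T. ✓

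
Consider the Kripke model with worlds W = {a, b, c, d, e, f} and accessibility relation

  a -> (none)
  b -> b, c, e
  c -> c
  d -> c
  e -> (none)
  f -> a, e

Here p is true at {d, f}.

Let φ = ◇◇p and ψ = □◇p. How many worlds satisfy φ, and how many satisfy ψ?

For ◇◇p:
a: no successors, so ◇◇p fails. ✗
b: successors {b, c, e}; ◇p there: b:F, c:F, e:F. ✗
c: successors {c}; ◇p there: c:F. ✗
d: successors {c}; ◇p there: c:F. ✗
e: no successors, so ◇◇p fails. ✗
f: successors {a, e}; ◇p there: a:F, e:F. ✗
— 0 worlds.
For □◇p:
a: no successors, so □◇p holds vacuously. ✓
b: successors {b, c, e}; ◇p there: b:F, c:F, e:F. ✗
c: successors {c}; ◇p there: c:F. ✗
d: successors {c}; ◇p there: c:F. ✗
e: no successors, so □◇p holds vacuously. ✓
f: successors {a, e}; ◇p there: a:F, e:F. ✗
— 2 worlds.

0 and 2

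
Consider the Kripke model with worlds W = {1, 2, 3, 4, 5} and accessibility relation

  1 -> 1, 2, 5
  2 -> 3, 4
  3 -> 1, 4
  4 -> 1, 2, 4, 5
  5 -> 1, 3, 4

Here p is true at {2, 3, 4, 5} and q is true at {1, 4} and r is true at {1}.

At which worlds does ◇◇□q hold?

1: successors {1, 2, 5}; ◇□q there: 1:F, 2:T, 5:T. ✓
2: successors {3, 4}; ◇□q there: 3:F, 4:F. ✗
3: successors {1, 4}; ◇□q there: 1:F, 4:F. ✗
4: successors {1, 2, 4, 5}; ◇□q there: 1:F, 2:T, 4:F, 5:T. ✓
5: successors {1, 3, 4}; ◇□q there: 1:F, 3:F, 4:F. ✗

{1, 4}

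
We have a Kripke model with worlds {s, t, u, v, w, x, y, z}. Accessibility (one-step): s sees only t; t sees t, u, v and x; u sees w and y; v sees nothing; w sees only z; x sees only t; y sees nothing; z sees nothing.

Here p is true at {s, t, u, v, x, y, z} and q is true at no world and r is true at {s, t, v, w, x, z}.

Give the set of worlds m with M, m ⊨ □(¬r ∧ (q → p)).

s: successors {t}; ¬r ∧ (q → p) there: t:F. ✗
t: successors {t, u, v, x}; ¬r ∧ (q → p) there: t:F, u:T, v:F, x:F. ✗
u: successors {w, y}; ¬r ∧ (q → p) there: w:F, y:T. ✗
v: no successors, so □(¬r ∧ (q → p)) holds vacuously. ✓
w: successors {z}; ¬r ∧ (q → p) there: z:F. ✗
x: successors {t}; ¬r ∧ (q → p) there: t:F. ✗
y: no successors, so □(¬r ∧ (q → p)) holds vacuously. ✓
z: no successors, so □(¬r ∧ (q → p)) holds vacuously. ✓

{v, y, z}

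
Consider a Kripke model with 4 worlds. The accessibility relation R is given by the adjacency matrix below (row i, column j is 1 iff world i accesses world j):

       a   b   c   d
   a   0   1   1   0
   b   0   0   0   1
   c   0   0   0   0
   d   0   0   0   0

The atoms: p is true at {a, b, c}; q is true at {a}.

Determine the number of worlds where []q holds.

2

a: successors {b, c}; q there: b:F, c:F. ✗
b: successors {d}; q there: d:F. ✗
c: no successors, so []q holds vacuously. ✓
d: no successors, so []q holds vacuously. ✓
Satisfying worlds: {c, d}.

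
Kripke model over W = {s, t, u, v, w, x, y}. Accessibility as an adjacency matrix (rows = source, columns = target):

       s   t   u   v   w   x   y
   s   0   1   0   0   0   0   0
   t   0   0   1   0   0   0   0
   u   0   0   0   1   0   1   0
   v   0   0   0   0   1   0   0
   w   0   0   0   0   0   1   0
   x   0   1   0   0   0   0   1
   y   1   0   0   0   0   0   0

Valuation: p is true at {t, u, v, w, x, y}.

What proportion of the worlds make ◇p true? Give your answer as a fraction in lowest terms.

s: successors {t}; p there: t:T. ✓
t: successors {u}; p there: u:T. ✓
u: successors {v, x}; p there: v:T, x:T. ✓
v: successors {w}; p there: w:T. ✓
w: successors {x}; p there: x:T. ✓
x: successors {t, y}; p there: t:T, y:T. ✓
y: successors {s}; p there: s:F. ✗
That's 6 of 7 worlds, so 6/7.

6/7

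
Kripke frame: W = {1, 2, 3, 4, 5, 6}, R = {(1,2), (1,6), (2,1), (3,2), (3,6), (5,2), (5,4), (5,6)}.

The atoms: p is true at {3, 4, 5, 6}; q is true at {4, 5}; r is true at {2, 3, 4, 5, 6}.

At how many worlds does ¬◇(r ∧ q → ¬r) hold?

1: ◇(r ∧ q → ¬r) is T. ✗
2: ◇(r ∧ q → ¬r) is T. ✗
3: ◇(r ∧ q → ¬r) is T. ✗
4: ◇(r ∧ q → ¬r) is F. ✓
5: ◇(r ∧ q → ¬r) is T. ✗
6: ◇(r ∧ q → ¬r) is F. ✓
Satisfying worlds: {4, 6}.

2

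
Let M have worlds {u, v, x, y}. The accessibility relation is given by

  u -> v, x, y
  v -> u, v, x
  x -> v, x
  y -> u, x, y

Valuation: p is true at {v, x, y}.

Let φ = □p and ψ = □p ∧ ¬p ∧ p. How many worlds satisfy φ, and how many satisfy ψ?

2 and 0

For □p:
u: successors {v, x, y}; p there: v:T, x:T, y:T. ✓
v: successors {u, v, x}; p there: u:F, v:T, x:T. ✗
x: successors {v, x}; p there: v:T, x:T. ✓
y: successors {u, x, y}; p there: u:F, x:T, y:T. ✗
— 2 worlds.
For □p ∧ ¬p ∧ p:
u: □p ∧ ¬p is T, p is F. ✗
v: □p ∧ ¬p is F, p is T. ✗
x: □p ∧ ¬p is F, p is T. ✗
y: □p ∧ ¬p is F, p is T. ✗
— 0 worlds.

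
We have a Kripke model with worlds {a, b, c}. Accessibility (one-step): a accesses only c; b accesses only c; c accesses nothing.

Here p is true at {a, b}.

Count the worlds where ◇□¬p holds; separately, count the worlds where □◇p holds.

For ◇□¬p:
a: successors {c}; □¬p there: c:T. ✓
b: successors {c}; □¬p there: c:T. ✓
c: no successors, so ◇□¬p fails. ✗
— 2 worlds.
For □◇p:
a: successors {c}; ◇p there: c:F. ✗
b: successors {c}; ◇p there: c:F. ✗
c: no successors, so □◇p holds vacuously. ✓
— 1 world.

2 and 1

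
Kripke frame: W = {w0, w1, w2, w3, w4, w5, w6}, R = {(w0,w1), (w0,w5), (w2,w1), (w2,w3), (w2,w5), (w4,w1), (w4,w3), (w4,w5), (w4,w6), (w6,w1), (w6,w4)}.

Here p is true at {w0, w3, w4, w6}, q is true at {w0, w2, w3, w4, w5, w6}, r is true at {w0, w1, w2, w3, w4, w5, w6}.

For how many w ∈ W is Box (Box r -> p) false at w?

w0: successors {w1, w5}; Box r -> p there: w1:F, w5:F. ✗
w1: no successors, so Box (Box r -> p) holds vacuously. ✓
w2: successors {w1, w3, w5}; Box r -> p there: w1:F, w3:T, w5:F. ✗
w3: no successors, so Box (Box r -> p) holds vacuously. ✓
w4: successors {w1, w3, w5, w6}; Box r -> p there: w1:F, w3:T, w5:F, w6:T. ✗
w5: no successors, so Box (Box r -> p) holds vacuously. ✓
w6: successors {w1, w4}; Box r -> p there: w1:F, w4:T. ✗
Satisfying worlds: {w1, w3, w5}.
So Box (Box r -> p) fails at the other 4 worlds.

4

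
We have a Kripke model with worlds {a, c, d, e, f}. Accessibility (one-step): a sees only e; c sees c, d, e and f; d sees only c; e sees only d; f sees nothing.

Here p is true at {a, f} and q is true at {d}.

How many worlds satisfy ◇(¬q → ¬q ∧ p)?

a: successors {e}; ¬q → ¬q ∧ p there: e:F. ✗
c: successors {c, d, e, f}; ¬q → ¬q ∧ p there: c:F, d:T, e:F, f:T. ✓
d: successors {c}; ¬q → ¬q ∧ p there: c:F. ✗
e: successors {d}; ¬q → ¬q ∧ p there: d:T. ✓
f: no successors, so ◇(¬q → ¬q ∧ p) fails. ✗
Satisfying worlds: {c, e}.

2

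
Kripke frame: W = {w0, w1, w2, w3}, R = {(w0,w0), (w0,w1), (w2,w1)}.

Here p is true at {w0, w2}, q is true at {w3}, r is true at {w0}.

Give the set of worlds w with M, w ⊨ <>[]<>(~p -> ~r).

{w0, w2}

w0: successors {w0, w1}; []<>(~p -> ~r) there: w0:F, w1:T. ✓
w1: no successors, so <>[]<>(~p -> ~r) fails. ✗
w2: successors {w1}; []<>(~p -> ~r) there: w1:T. ✓
w3: no successors, so <>[]<>(~p -> ~r) fails. ✗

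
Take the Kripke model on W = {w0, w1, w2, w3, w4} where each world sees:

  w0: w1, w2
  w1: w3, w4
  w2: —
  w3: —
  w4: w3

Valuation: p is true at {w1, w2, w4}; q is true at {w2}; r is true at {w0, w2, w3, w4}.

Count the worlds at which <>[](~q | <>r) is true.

w0: successors {w1, w2}; [](~q | <>r) there: w1:T, w2:T. ✓
w1: successors {w3, w4}; [](~q | <>r) there: w3:T, w4:T. ✓
w2: no successors, so <>[](~q | <>r) fails. ✗
w3: no successors, so <>[](~q | <>r) fails. ✗
w4: successors {w3}; [](~q | <>r) there: w3:T. ✓
Satisfying worlds: {w0, w1, w4}.

3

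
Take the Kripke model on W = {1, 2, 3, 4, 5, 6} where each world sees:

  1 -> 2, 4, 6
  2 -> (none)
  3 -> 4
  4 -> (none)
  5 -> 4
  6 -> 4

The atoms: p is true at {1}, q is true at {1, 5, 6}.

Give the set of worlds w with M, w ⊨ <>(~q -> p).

1: successors {2, 4, 6}; ~q -> p there: 2:F, 4:F, 6:T. ✓
2: no successors, so <>(~q -> p) fails. ✗
3: successors {4}; ~q -> p there: 4:F. ✗
4: no successors, so <>(~q -> p) fails. ✗
5: successors {4}; ~q -> p there: 4:F. ✗
6: successors {4}; ~q -> p there: 4:F. ✗

{1}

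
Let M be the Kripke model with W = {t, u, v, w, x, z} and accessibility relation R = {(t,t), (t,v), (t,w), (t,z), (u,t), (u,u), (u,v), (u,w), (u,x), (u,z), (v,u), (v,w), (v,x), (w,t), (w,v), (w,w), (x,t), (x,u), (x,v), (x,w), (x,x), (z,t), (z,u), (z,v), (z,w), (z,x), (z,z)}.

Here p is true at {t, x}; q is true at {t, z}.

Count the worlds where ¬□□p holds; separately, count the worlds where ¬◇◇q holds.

6 and 0

For ¬□□p:
t: □□p is F. ✓
u: □□p is F. ✓
v: □□p is F. ✓
w: □□p is F. ✓
x: □□p is F. ✓
z: □□p is F. ✓
— 6 worlds.
For ¬◇◇q:
t: ◇◇q is T. ✗
u: ◇◇q is T. ✗
v: ◇◇q is T. ✗
w: ◇◇q is T. ✗
x: ◇◇q is T. ✗
z: ◇◇q is T. ✗
— 0 worlds.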